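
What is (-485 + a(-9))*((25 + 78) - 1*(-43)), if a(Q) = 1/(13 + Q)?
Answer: -141547/2 ≈ -70774.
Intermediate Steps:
(-485 + a(-9))*((25 + 78) - 1*(-43)) = (-485 + 1/(13 - 9))*((25 + 78) - 1*(-43)) = (-485 + 1/4)*(103 + 43) = (-485 + ¼)*146 = -1939/4*146 = -141547/2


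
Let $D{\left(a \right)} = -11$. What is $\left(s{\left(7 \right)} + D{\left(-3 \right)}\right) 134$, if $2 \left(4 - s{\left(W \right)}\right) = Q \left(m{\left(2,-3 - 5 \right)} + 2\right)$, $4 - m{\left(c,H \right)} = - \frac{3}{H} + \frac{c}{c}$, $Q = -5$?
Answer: $\frac{4891}{8} \approx 611.38$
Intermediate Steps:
$m{\left(c,H \right)} = 3 + \frac{3}{H}$ ($m{\left(c,H \right)} = 4 - \left(- \frac{3}{H} + \frac{c}{c}\right) = 4 - \left(- \frac{3}{H} + 1\right) = 4 - \left(1 - \frac{3}{H}\right) = 3 + \frac{3}{H}$)
$s{\left(W \right)} = \frac{249}{16}$ ($s{\left(W \right)} = 4 - \frac{\left(-5\right) \left(\left(3 + \frac{3}{-3 - 5}\right) + 2\right)}{2} = 4 - \frac{\left(-5\right) \left(\left(3 + \frac{3}{-8}\right) + 2\right)}{2} = 4 - \frac{\left(-5\right) \left(\left(3 + 3 \left(- \frac{1}{8}\right)\right) + 2\right)}{2} = 4 - \frac{\left(-5\right) \left(\left(3 - \frac{3}{8}\right) + 2\right)}{2} = 4 - \frac{\left(-5\right) \left(\frac{21}{8} + 2\right)}{2} = 4 - \frac{\left(-5\right) \frac{37}{8}}{2} = 4 - - \frac{185}{16} = 4 + \frac{185}{16} = \frac{249}{16}$)
$\left(s{\left(7 \right)} + D{\left(-3 \right)}\right) 134 = \left(\frac{249}{16} - 11\right) 134 = \frac{73}{16} \cdot 134 = \frac{4891}{8}$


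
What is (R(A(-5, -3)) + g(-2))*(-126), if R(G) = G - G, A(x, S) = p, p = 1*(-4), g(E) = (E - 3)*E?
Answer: -1260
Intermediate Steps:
g(E) = E*(-3 + E) (g(E) = (-3 + E)*E = E*(-3 + E))
p = -4
A(x, S) = -4
R(G) = 0
(R(A(-5, -3)) + g(-2))*(-126) = (0 - 2*(-3 - 2))*(-126) = (0 - 2*(-5))*(-126) = (0 + 10)*(-126) = 10*(-126) = -1260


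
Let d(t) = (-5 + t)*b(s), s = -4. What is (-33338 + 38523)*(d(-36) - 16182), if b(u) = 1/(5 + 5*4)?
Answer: -419560867/5 ≈ -8.3912e+7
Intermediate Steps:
b(u) = 1/25 (b(u) = 1/(5 + 20) = 1/25)
d(t) = -⅕ + t/25 (d(t) = (-5 + t)*(1/25) = -⅕ + t/25)
(-33338 + 38523)*(d(-36) - 16182) = (-33338 + 38523)*((-⅕ + (1/25)*(-36)) - 16182) = 5185*((-⅕ - 36/25) - 16182) = 5185*(-41/25 - 16182) = 5185*(-404591/25) = -419560867/5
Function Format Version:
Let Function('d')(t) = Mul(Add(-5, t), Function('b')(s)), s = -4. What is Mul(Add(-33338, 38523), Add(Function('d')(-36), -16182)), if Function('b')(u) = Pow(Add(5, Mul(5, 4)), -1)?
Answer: Rational(-419560867, 5) ≈ -8.3912e+7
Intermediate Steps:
Function('b')(u) = Rational(1, 25) (Function('b')(u) = Pow(Add(5, 20), -1) = Pow(25, -1) = Rational(1, 25))
Function('d')(t) = Add(Rational(-1, 5), Mul(Rational(1, 25), t)) (Function('d')(t) = Mul(Add(-5, t), Rational(1, 25)) = Add(Rational(-1, 5), Mul(Rational(1, 25), t)))
Mul(Add(-33338, 38523), Add(Function('d')(-36), -16182)) = Mul(Add(-33338, 38523), Add(Add(Rational(-1, 5), Mul(Rational(1, 25), -36)), -16182)) = Mul(5185, Add(Add(Rational(-1, 5), Rational(-36, 25)), -16182)) = Mul(5185, Add(Rational(-41, 25), -16182)) = Mul(5185, Rational(-404591, 25)) = Rational(-419560867, 5)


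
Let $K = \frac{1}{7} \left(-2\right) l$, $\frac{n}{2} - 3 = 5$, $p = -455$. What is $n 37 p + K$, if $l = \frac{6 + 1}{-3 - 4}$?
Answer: $- \frac{1885518}{7} \approx -2.6936 \cdot 10^{5}$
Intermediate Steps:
$l = -1$ ($l = \frac{7}{-7} = 7 \left(- \frac{1}{7}\right) = -1$)
$n = 16$ ($n = 6 + 2 \cdot 5 = 6 + 10 = 16$)
$K = \frac{2}{7}$ ($K = \frac{1}{7} \left(-2\right) \left(-1\right) = \left(- \frac{2}{7}\right) \left(-1\right) = \frac{2}{7} \approx 0.28571$)
$n 37 p + K = 16 \cdot 37 \left(-455\right) + \frac{2}{7} = 592 \left(-455\right) + \frac{2}{7} = -269360 + \frac{2}{7} = - \frac{1885518}{7}$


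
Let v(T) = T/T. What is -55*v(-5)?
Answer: -55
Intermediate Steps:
v(T) = 1
-55*v(-5) = -55*1 = -55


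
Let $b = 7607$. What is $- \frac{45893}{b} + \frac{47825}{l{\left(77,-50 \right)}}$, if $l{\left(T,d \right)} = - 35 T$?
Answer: $- \frac{97497282}{4100173} \approx -23.779$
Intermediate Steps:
$- \frac{45893}{b} + \frac{47825}{l{\left(77,-50 \right)}} = - \frac{45893}{7607} + \frac{47825}{\left(-35\right) 77} = \left(-45893\right) \frac{1}{7607} + \frac{47825}{-2695} = - \frac{45893}{7607} + 47825 \left(- \frac{1}{2695}\right) = - \frac{45893}{7607} - \frac{9565}{539} = - \frac{97497282}{4100173}$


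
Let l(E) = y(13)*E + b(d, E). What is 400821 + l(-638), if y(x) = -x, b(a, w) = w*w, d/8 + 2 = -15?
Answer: 816159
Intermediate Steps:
d = -136 (d = -16 + 8*(-15) = -16 - 120 = -136)
b(a, w) = w²
l(E) = E² - 13*E (l(E) = (-1*13)*E + E² = -13*E + E² = E² - 13*E)
400821 + l(-638) = 400821 - 638*(-13 - 638) = 400821 - 638*(-651) = 400821 + 415338 = 816159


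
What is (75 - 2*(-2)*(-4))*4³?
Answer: 3776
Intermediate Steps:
(75 - 2*(-2)*(-4))*4³ = (75 + 4*(-4))*64 = (75 - 16)*64 = 59*64 = 3776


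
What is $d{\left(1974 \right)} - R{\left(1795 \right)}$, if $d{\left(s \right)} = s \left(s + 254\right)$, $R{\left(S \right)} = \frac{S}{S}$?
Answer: $4398071$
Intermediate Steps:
$R{\left(S \right)} = 1$
$d{\left(s \right)} = s \left(254 + s\right)$
$d{\left(1974 \right)} - R{\left(1795 \right)} = 1974 \left(254 + 1974\right) - 1 = 1974 \cdot 2228 - 1 = 4398072 - 1 = 4398071$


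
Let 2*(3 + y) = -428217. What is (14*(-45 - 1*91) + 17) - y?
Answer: 424449/2 ≈ 2.1222e+5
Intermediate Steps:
y = -428223/2 (y = -3 + (½)*(-428217) = -3 - 428217/2 = -428223/2 ≈ -2.1411e+5)
(14*(-45 - 1*91) + 17) - y = (14*(-45 - 1*91) + 17) - 1*(-428223/2) = (14*(-45 - 91) + 17) + 428223/2 = (14*(-136) + 17) + 428223/2 = (-1904 + 17) + 428223/2 = -1887 + 428223/2 = 424449/2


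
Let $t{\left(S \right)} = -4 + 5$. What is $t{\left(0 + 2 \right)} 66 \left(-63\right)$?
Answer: $-4158$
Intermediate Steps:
$t{\left(S \right)} = 1$
$t{\left(0 + 2 \right)} 66 \left(-63\right) = 1 \cdot 66 \left(-63\right) = 66 \left(-63\right) = -4158$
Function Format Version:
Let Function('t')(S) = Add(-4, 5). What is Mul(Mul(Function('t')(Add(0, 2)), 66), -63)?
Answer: -4158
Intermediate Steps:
Function('t')(S) = 1
Mul(Mul(Function('t')(Add(0, 2)), 66), -63) = Mul(Mul(1, 66), -63) = Mul(66, -63) = -4158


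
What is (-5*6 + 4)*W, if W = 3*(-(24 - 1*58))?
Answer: -2652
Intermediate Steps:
W = 102 (W = 3*(-(24 - 58)) = 3*(-1*(-34)) = 3*34 = 102)
(-5*6 + 4)*W = (-5*6 + 4)*102 = (-1*30 + 4)*102 = (-30 + 4)*102 = -26*102 = -2652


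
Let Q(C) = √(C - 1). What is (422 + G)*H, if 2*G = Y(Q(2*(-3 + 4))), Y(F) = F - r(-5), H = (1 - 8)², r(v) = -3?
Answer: 20776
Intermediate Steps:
Q(C) = √(-1 + C)
H = 49 (H = (-7)² = 49)
Y(F) = 3 + F (Y(F) = F - 1*(-3) = F + 3 = 3 + F)
G = 2 (G = (3 + √(-1 + 2*(-3 + 4)))/2 = (3 + √(-1 + 2*1))/2 = (3 + √(-1 + 2))/2 = (3 + √1)/2 = (3 + 1)/2 = (½)*4 = 2)
(422 + G)*H = (422 + 2)*49 = 424*49 = 20776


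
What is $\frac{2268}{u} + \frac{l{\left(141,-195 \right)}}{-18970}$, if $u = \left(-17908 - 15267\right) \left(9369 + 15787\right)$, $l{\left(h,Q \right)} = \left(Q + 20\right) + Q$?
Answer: $\frac{7718514676}{395785479775} \approx 0.019502$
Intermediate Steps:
$l{\left(h,Q \right)} = 20 + 2 Q$ ($l{\left(h,Q \right)} = \left(20 + Q\right) + Q = 20 + 2 Q$)
$u = -834550300$ ($u = \left(-33175\right) 25156 = -834550300$)
$\frac{2268}{u} + \frac{l{\left(141,-195 \right)}}{-18970} = \frac{2268}{-834550300} + \frac{20 + 2 \left(-195\right)}{-18970} = 2268 \left(- \frac{1}{834550300}\right) + \left(20 - 390\right) \left(- \frac{1}{18970}\right) = - \frac{567}{208637575} - - \frac{37}{1897} = - \frac{567}{208637575} + \frac{37}{1897} = \frac{7718514676}{395785479775}$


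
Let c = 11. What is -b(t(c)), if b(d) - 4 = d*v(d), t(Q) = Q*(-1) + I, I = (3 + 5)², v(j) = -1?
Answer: 49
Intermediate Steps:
I = 64 (I = 8² = 64)
t(Q) = 64 - Q (t(Q) = Q*(-1) + 64 = -Q + 64 = 64 - Q)
b(d) = 4 - d (b(d) = 4 + d*(-1) = 4 - d)
-b(t(c)) = -(4 - (64 - 1*11)) = -(4 - (64 - 11)) = -(4 - 1*53) = -(4 - 53) = -1*(-49) = 49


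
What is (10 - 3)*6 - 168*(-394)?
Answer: 66234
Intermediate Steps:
(10 - 3)*6 - 168*(-394) = 7*6 + 66192 = 42 + 66192 = 66234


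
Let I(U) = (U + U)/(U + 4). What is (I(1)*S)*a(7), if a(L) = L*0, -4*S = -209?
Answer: 0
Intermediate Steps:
S = 209/4 (S = -1/4*(-209) = 209/4 ≈ 52.250)
a(L) = 0
I(U) = 2*U/(4 + U) (I(U) = (2*U)/(4 + U) = 2*U/(4 + U))
(I(1)*S)*a(7) = ((2*1/(4 + 1))*(209/4))*0 = ((2*1/5)*(209/4))*0 = ((2*1*(1/5))*(209/4))*0 = ((2/5)*(209/4))*0 = (209/10)*0 = 0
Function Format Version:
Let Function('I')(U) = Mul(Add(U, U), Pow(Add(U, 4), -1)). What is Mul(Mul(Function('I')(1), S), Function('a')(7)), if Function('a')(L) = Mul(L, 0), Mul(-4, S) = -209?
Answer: 0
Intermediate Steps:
S = Rational(209, 4) (S = Mul(Rational(-1, 4), -209) = Rational(209, 4) ≈ 52.250)
Function('a')(L) = 0
Function('I')(U) = Mul(2, U, Pow(Add(4, U), -1)) (Function('I')(U) = Mul(Mul(2, U), Pow(Add(4, U), -1)) = Mul(2, U, Pow(Add(4, U), -1)))
Mul(Mul(Function('I')(1), S), Function('a')(7)) = Mul(Mul(Mul(2, 1, Pow(Add(4, 1), -1)), Rational(209, 4)), 0) = Mul(Mul(Mul(2, 1, Pow(5, -1)), Rational(209, 4)), 0) = Mul(Mul(Mul(2, 1, Rational(1, 5)), Rational(209, 4)), 0) = Mul(Mul(Rational(2, 5), Rational(209, 4)), 0) = Mul(Rational(209, 10), 0) = 0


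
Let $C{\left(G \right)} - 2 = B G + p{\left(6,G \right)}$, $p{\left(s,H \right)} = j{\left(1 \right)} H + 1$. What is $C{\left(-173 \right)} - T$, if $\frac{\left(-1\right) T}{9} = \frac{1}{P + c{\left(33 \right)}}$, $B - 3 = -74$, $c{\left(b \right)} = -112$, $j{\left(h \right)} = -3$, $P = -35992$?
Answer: $\frac{462311711}{36104} \approx 12805.0$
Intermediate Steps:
$B = -71$ ($B = 3 - 74 = -71$)
$p{\left(s,H \right)} = 1 - 3 H$ ($p{\left(s,H \right)} = - 3 H + 1 = 1 - 3 H$)
$C{\left(G \right)} = 3 - 74 G$ ($C{\left(G \right)} = 2 - \left(-1 + 74 G\right) = 3 - 74 G$)
$T = \frac{9}{36104}$ ($T = - \frac{9}{-35992 - 112} = - \frac{9}{-36104} = \left(-9\right) \left(- \frac{1}{36104}\right) = \frac{9}{36104} \approx 0.00024928$)
$C{\left(-173 \right)} - T = \left(3 - -12802\right) - \frac{9}{36104} = \left(3 + 12802\right) - \frac{9}{36104} = 12805 - \frac{9}{36104} = \frac{462311711}{36104}$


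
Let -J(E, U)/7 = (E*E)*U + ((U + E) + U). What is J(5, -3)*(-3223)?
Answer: -1714636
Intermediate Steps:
J(E, U) = -14*U - 7*E - 7*U*E² (J(E, U) = -7*((E*E)*U + ((U + E) + U)) = -7*(E²*U + ((E + U) + U)) = -7*(U*E² + (E + 2*U)) = -7*(E + 2*U + U*E²) = -14*U - 7*E - 7*U*E²)
J(5, -3)*(-3223) = (-14*(-3) - 7*5 - 7*(-3)*5²)*(-3223) = (42 - 35 - 7*(-3)*25)*(-3223) = (42 - 35 + 525)*(-3223) = 532*(-3223) = -1714636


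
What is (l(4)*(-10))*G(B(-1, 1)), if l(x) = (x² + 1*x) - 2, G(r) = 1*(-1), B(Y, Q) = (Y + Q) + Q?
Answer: 180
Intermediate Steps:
B(Y, Q) = Y + 2*Q (B(Y, Q) = (Q + Y) + Q = Y + 2*Q)
G(r) = -1
l(x) = -2 + x + x² (l(x) = (x² + x) - 2 = (x + x²) - 2 = -2 + x + x²)
(l(4)*(-10))*G(B(-1, 1)) = ((-2 + 4 + 4²)*(-10))*(-1) = ((-2 + 4 + 16)*(-10))*(-1) = (18*(-10))*(-1) = -180*(-1) = 180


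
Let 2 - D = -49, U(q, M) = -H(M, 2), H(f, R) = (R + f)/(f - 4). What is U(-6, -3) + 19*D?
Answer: 6782/7 ≈ 968.86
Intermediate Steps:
H(f, R) = (R + f)/(-4 + f)
U(q, M) = -(2 + M)/(-4 + M)
D = 51 (D = 2 - 1*(-49) = 2 + 49 = 51)
U(-6, -3) + 19*D = (-2 - 1*(-3))/(-4 - 3) + 19*51 = (-2 + 3)/(-7) + 969 = -⅐*1 + 969 = -⅐ + 969 = 6782/7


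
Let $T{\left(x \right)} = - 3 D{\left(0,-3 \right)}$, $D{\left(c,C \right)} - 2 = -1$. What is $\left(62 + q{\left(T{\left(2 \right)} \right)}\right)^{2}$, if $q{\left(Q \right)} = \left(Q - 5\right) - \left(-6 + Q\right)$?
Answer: $3969$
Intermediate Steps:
$D{\left(c,C \right)} = 1$ ($D{\left(c,C \right)} = 2 - 1 = 1$)
$T{\left(x \right)} = -3$ ($T{\left(x \right)} = \left(-3\right) 1 = -3$)
$q{\left(Q \right)} = 1$ ($q{\left(Q \right)} = \left(-5 + Q\right) - \left(-6 + Q\right) = 1$)
$\left(62 + q{\left(T{\left(2 \right)} \right)}\right)^{2} = \left(62 + 1\right)^{2} = 63^{2} = 3969$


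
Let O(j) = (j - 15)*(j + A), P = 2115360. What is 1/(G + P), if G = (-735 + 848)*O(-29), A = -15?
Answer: 1/2334128 ≈ 4.2843e-7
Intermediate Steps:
O(j) = (-15 + j)² (O(j) = (j - 15)*(j - 15) = (-15 + j)*(-15 + j) = (-15 + j)²)
G = 218768 (G = (-735 + 848)*(225 + (-29)² - 30*(-29)) = 113*(225 + 841 + 870) = 113*1936 = 218768)
1/(G + P) = 1/(218768 + 2115360) = 1/2334128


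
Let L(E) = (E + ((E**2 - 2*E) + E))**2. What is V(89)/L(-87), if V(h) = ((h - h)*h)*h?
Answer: 0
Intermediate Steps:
V(h) = 0 (V(h) = (0*h)*h = 0*h = 0)
L(E) = E**4 (L(E) = (E + (E**2 - E))**2 = (E**2)**2 = E**4)
V(89)/L(-87) = 0/((-87)**4) = 0/57289761 = 0*(1/57289761) = 0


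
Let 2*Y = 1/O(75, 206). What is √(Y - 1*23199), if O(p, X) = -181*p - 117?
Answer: I*√4349136580782/13692 ≈ 152.31*I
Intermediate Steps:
O(p, X) = -117 - 181*p
Y = -1/27384 (Y = 1/(2*(-117 - 181*75)) = 1/(2*(-117 - 13575)) = (½)/(-13692) = (½)*(-1/13692) = -1/27384 ≈ -3.6518e-5)
√(Y - 1*23199) = √(-1/27384 - 1*23199) = √(-1/27384 - 23199) = √(-635281417/27384) = I*√4349136580782/13692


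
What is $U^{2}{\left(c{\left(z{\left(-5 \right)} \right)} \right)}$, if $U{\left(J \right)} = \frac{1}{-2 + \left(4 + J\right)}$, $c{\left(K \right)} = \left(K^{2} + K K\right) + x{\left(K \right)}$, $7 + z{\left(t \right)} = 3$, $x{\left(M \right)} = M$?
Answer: $\frac{1}{900} \approx 0.0011111$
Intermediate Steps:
$z{\left(t \right)} = -4$ ($z{\left(t \right)} = -7 + 3 = -4$)
$c{\left(K \right)} = K + 2 K^{2}$ ($c{\left(K \right)} = \left(K^{2} + K K\right) + K = \left(K^{2} + K^{2}\right) + K = 2 K^{2} + K = K + 2 K^{2}$)
$U{\left(J \right)} = \frac{1}{2 + J}$
$U^{2}{\left(c{\left(z{\left(-5 \right)} \right)} \right)} = \left(\frac{1}{2 - 4 \left(1 + 2 \left(-4\right)\right)}\right)^{2} = \left(\frac{1}{2 - 4 \left(1 - 8\right)}\right)^{2} = \left(\frac{1}{2 - -28}\right)^{2} = \left(\frac{1}{2 + 28}\right)^{2} = \left(\frac{1}{30}\right)^{2} = \frac{1}{900}$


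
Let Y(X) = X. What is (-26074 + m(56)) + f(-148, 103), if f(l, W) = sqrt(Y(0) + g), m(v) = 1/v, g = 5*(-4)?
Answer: -1460143/56 + 2*I*sqrt(5) ≈ -26074.0 + 4.4721*I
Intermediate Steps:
g = -20
f(l, W) = 2*I*sqrt(5) (f(l, W) = sqrt(0 - 20) = sqrt(-20) = 2*I*sqrt(5))
(-26074 + m(56)) + f(-148, 103) = (-26074 + 1/56) + 2*I*sqrt(5) = -1460143/56 + 2*I*sqrt(5)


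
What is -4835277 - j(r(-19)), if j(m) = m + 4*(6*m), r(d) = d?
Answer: -4834802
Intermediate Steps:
j(m) = 25*m (j(m) = m + 24*m = 25*m)
-4835277 - j(r(-19)) = -4835277 - 25*(-19) = -4835277 - 1*(-475) = -4835277 + 475 = -4834802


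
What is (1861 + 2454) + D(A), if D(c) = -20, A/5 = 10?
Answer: 4295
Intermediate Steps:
A = 50 (A = 5*10 = 50)
(1861 + 2454) + D(A) = (1861 + 2454) - 20 = 4315 - 20 = 4295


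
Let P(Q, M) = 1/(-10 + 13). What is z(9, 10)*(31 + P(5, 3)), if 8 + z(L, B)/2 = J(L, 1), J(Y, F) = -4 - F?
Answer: -2444/3 ≈ -814.67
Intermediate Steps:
z(L, B) = -26 (z(L, B) = -16 + 2*(-4 - 1*1) = -16 + 2*(-4 - 1) = -16 + 2*(-5) = -16 - 10 = -26)
P(Q, M) = ⅓ (P(Q, M) = 1/3 = ⅓)
z(9, 10)*(31 + P(5, 3)) = -26*(31 + ⅓) = -26*94/3 = -2444/3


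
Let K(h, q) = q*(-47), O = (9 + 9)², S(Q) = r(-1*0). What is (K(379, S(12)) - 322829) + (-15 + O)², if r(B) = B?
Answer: -227348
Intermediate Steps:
S(Q) = 0 (S(Q) = -1*0 = 0)
O = 324 (O = 18² = 324)
K(h, q) = -47*q
(K(379, S(12)) - 322829) + (-15 + O)² = (-47*0 - 322829) + (-15 + 324)² = (0 - 322829) + 309² = -322829 + 95481 = -227348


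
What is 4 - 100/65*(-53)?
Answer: 1112/13 ≈ 85.538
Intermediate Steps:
4 - 100/65*(-53) = 4 - 100*1/65*(-53) = 4 - 20/13*(-53) = 4 + 1060/13 = 1112/13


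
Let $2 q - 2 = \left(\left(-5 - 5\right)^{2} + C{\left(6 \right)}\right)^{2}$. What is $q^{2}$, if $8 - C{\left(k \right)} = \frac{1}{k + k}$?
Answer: $\frac{2813378899969}{82944} \approx 3.3919 \cdot 10^{7}$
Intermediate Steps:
$C{\left(k \right)} = 8 - \frac{1}{2 k}$ ($C{\left(k \right)} = 8 - \frac{1}{k + k} = 8 - \frac{1}{2 k}$)
$q = \frac{1677313}{288}$ ($q = 1 + \frac{\left(\left(-5 - 5\right)^{2} + \left(8 - \frac{1}{2 \cdot 6}\right)\right)^{2}}{2} = 1 + \frac{\left(\left(-10\right)^{2} + \left(8 - \frac{1}{12}\right)\right)^{2}}{2} = 1 + \frac{\left(100 + \left(8 - \frac{1}{12}\right)\right)^{2}}{2} = 1 + \frac{\left(100 + \frac{95}{12}\right)^{2}}{2} = 1 + \frac{\left(\frac{1295}{12}\right)^{2}}{2} = 1 + \frac{1}{2} \cdot \frac{1677025}{144} = 1 + \frac{1677025}{288} = \frac{1677313}{288} \approx 5824.0$)
$q^{2} = \left(\frac{1677313}{288}\right)^{2} = \frac{2813378899969}{82944}$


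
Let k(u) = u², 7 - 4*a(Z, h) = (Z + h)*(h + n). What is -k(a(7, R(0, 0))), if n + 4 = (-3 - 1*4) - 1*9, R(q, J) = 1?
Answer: -25281/16 ≈ -1580.1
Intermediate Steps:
n = -20 (n = -4 + ((-3 - 1*4) - 1*9) = -4 + ((-3 - 4) - 9) = -4 + (-7 - 9) = -4 - 16 = -20)
a(Z, h) = 7/4 - (-20 + h)*(Z + h)/4 (a(Z, h) = 7/4 - (Z + h)*(h - 20)/4 = 7/4 - (Z + h)*(-20 + h)/4 = 7/4 - (-20 + h)*(Z + h)/4)
-k(a(7, R(0, 0))) = -(7/4 + 5*7 + 5*1 - ¼*1² - ¼*7*1)² = -(7/4 + 35 + 5 - ¼*1 - 7/4)² = -(7/4 + 35 + 5 - ¼ - 7/4)² = -(159/4)² = -1*25281/16 = -25281/16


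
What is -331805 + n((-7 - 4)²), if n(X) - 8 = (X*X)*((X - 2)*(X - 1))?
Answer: 208741683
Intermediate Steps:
n(X) = 8 + X²*(-1 + X)*(-2 + X) (n(X) = 8 + (X*X)*((X - 2)*(X - 1)) = 8 + X²*((-2 + X)*(-1 + X)) = 8 + X²*((-1 + X)*(-2 + X)) = 8 + X²*(-1 + X)*(-2 + X))
-331805 + n((-7 - 4)²) = -331805 + (8 + ((-7 - 4)²)⁴ - 3*(-7 - 4)⁶ + 2*((-7 - 4)²)²) = -331805 + (8 + ((-11)²)⁴ - 3*((-11)²)³ + 2*((-11)²)²) = -331805 + (8 + 121⁴ - 3*121³ + 2*121²) = -331805 + (8 + 214358881 - 3*1771561 + 2*14641) = -331805 + (8 + 214358881 - 5314683 + 29282) = -331805 + 209073488 = 208741683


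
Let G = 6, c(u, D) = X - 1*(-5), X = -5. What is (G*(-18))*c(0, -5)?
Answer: 0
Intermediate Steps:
c(u, D) = 0 (c(u, D) = -5 - 1*(-5) = -5 + 5 = 0)
(G*(-18))*c(0, -5) = (6*(-18))*0 = -108*0 = 0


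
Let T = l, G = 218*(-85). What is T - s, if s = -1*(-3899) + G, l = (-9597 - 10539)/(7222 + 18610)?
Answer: 47240982/3229 ≈ 14630.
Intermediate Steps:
G = -18530
l = -2517/3229 (l = -20136/25832 = -20136*1/25832 = -2517/3229 ≈ -0.77950)
T = -2517/3229 ≈ -0.77950
s = -14631 (s = -1*(-3899) - 18530 = 3899 - 18530 = -14631)
T - s = -2517/3229 - 1*(-14631) = -2517/3229 + 14631 = 47240982/3229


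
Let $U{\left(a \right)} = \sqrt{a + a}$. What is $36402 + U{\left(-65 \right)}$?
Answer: $36402 + i \sqrt{130} \approx 36402.0 + 11.402 i$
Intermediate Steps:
$U{\left(a \right)} = \sqrt{2} \sqrt{a}$ ($U{\left(a \right)} = \sqrt{2 a} = \sqrt{2} \sqrt{a}$)
$36402 + U{\left(-65 \right)} = 36402 + \sqrt{2} \sqrt{-65} = 36402 + \sqrt{2} i \sqrt{65} = 36402 + i \sqrt{130}$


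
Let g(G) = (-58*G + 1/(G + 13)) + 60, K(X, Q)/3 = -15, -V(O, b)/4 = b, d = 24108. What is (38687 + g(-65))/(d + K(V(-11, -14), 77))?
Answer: 736961/417092 ≈ 1.7669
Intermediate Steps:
V(O, b) = -4*b
K(X, Q) = -45 (K(X, Q) = 3*(-15) = -45)
g(G) = 60 + 1/(13 + G) - 58*G (g(G) = (-58*G + 1/(13 + G)) + 60 = (1/(13 + G) - 58*G) + 60 = 60 + 1/(13 + G) - 58*G)
(38687 + g(-65))/(d + K(V(-11, -14), 77)) = (38687 + (781 - 694*(-65) - 58*(-65)**2)/(13 - 65))/(24108 - 45) = (38687 + (781 + 45110 - 58*4225)/(-52))/24063 = (38687 - (781 + 45110 - 245050)/52)*(1/24063) = (38687 - 1/52*(-199159))*(1/24063) = (38687 + 199159/52)*(1/24063) = (2210883/52)*(1/24063) = 736961/417092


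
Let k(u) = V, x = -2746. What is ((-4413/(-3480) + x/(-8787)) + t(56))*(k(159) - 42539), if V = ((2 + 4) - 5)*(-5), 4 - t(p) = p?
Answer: 3249739394/1515 ≈ 2.1450e+6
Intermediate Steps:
t(p) = 4 - p
V = -5 (V = (6 - 5)*(-5) = 1*(-5) = -5)
k(u) = -5
((-4413/(-3480) + x/(-8787)) + t(56))*(k(159) - 42539) = ((-4413/(-3480) - 2746/(-8787)) + (4 - 1*56))*(-5 - 42539) = ((-4413*(-1/3480) - 2746*(-1/8787)) + (4 - 56))*(-42544) = ((1471/1160 + 2746/8787) - 52)*(-42544) = (19157/12120 - 52)*(-42544) = -611083/12120*(-42544) = 3249739394/1515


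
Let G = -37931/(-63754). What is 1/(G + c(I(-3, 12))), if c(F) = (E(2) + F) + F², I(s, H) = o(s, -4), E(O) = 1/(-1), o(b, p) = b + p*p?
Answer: 63754/11577405 ≈ 0.0055068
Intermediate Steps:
o(b, p) = b + p²
E(O) = -1
I(s, H) = 16 + s (I(s, H) = s + (-4)² = s + 16 = 16 + s)
c(F) = -1 + F + F² (c(F) = (-1 + F) + F² = -1 + F + F²)
G = 37931/63754 (G = -37931*(-1/63754) = 37931/63754 ≈ 0.59496)
1/(G + c(I(-3, 12))) = 1/(37931/63754 + (-1 + (16 - 3) + (16 - 3)²)) = 1/(37931/63754 + (-1 + 13 + 13²)) = 1/(37931/63754 + (-1 + 13 + 169)) = 1/(37931/63754 + 181) = 1/(11577405/63754) = 63754/11577405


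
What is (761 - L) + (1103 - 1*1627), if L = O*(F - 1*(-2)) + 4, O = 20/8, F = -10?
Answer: 253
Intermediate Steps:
O = 5/2 (O = 20*(⅛) = 5/2 ≈ 2.5000)
L = -16 (L = 5*(-10 - 1*(-2))/2 + 4 = 5*(-10 + 2)/2 + 4 = (5/2)*(-8) + 4 = -20 + 4 = -16)
(761 - L) + (1103 - 1*1627) = (761 - 1*(-16)) + (1103 - 1*1627) = (761 + 16) + (1103 - 1627) = 777 - 524 = 253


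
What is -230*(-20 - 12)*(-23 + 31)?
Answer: 58880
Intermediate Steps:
-230*(-20 - 12)*(-23 + 31) = -(-7360)*8 = -230*(-256) = 58880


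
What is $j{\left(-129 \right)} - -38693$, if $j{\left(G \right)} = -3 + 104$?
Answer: $38794$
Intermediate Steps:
$j{\left(G \right)} = 101$
$j{\left(-129 \right)} - -38693 = 101 - -38693 = 101 + 38693 = 38794$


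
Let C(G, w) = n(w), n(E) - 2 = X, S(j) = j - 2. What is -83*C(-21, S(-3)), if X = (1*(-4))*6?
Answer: 1826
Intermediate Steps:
S(j) = -2 + j
X = -24 (X = -4*6 = -24)
n(E) = -22 (n(E) = 2 - 24 = -22)
C(G, w) = -22
-83*C(-21, S(-3)) = -83*(-22) = 1826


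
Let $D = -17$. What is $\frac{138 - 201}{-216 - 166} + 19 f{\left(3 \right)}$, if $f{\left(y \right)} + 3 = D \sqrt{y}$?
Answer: $- \frac{21711}{382} - 323 \sqrt{3} \approx -616.29$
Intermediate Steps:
$f{\left(y \right)} = -3 - 17 \sqrt{y}$
$\frac{138 - 201}{-216 - 166} + 19 f{\left(3 \right)} = \frac{138 - 201}{-216 - 166} + 19 \left(-3 - 17 \sqrt{3}\right) = - \frac{63}{-382} - \left(57 + 323 \sqrt{3}\right) = \left(-63\right) \left(- \frac{1}{382}\right) - \left(57 + 323 \sqrt{3}\right) = \frac{63}{382} - \left(57 + 323 \sqrt{3}\right) = - \frac{21711}{382} - 323 \sqrt{3}$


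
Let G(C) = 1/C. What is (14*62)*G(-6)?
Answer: -434/3 ≈ -144.67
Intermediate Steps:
(14*62)*G(-6) = (14*62)/(-6) = 868*(-⅙) = -434/3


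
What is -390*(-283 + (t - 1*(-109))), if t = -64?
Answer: 92820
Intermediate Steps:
-390*(-283 + (t - 1*(-109))) = -390*(-283 + (-64 - 1*(-109))) = -390*(-283 + (-64 + 109)) = -390*(-283 + 45) = -390*(-238) = 92820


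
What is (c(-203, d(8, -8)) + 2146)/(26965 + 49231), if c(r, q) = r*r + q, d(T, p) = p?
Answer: 43347/76196 ≈ 0.56889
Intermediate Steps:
c(r, q) = q + r**2 (c(r, q) = r**2 + q = q + r**2)
(c(-203, d(8, -8)) + 2146)/(26965 + 49231) = ((-8 + (-203)**2) + 2146)/(26965 + 49231) = ((-8 + 41209) + 2146)/76196 = (41201 + 2146)*(1/76196) = 43347*(1/76196) = 43347/76196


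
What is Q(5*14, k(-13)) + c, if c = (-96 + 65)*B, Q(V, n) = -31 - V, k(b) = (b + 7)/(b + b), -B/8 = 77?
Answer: 18995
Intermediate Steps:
B = -616 (B = -8*77 = -616)
k(b) = (7 + b)/(2*b) (k(b) = (7 + b)/((2*b)) = (7 + b)*(1/(2*b)) = (7 + b)/(2*b))
c = 19096 (c = (-96 + 65)*(-616) = -31*(-616) = 19096)
Q(5*14, k(-13)) + c = (-31 - 5*14) + 19096 = (-31 - 1*70) + 19096 = (-31 - 70) + 19096 = -101 + 19096 = 18995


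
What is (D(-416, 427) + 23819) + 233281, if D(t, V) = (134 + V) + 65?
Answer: 257726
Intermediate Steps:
D(t, V) = 199 + V
(D(-416, 427) + 23819) + 233281 = ((199 + 427) + 23819) + 233281 = (626 + 23819) + 233281 = 24445 + 233281 = 257726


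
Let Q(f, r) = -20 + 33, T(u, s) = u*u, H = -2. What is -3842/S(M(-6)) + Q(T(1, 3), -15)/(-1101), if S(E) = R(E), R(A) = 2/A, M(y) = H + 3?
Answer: -2115034/1101 ≈ -1921.0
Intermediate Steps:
T(u, s) = u²
Q(f, r) = 13
M(y) = 1 (M(y) = -2 + 3 = 1)
S(E) = 2/E
-3842/S(M(-6)) + Q(T(1, 3), -15)/(-1101) = -3842/(2/1) + 13/(-1101) = -3842/(2*1) + 13*(-1/1101) = -3842/2 - 13/1101 = -3842*½ - 13/1101 = -1921 - 13/1101 = -2115034/1101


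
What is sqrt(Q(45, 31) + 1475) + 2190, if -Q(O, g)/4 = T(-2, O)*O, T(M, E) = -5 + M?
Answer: 2190 + sqrt(2735) ≈ 2242.3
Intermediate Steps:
Q(O, g) = 28*O (Q(O, g) = -4*(-5 - 2)*O = -(-28)*O = 28*O)
sqrt(Q(45, 31) + 1475) + 2190 = sqrt(28*45 + 1475) + 2190 = sqrt(1260 + 1475) + 2190 = sqrt(2735) + 2190 = 2190 + sqrt(2735)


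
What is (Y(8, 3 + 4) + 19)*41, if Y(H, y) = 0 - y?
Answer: 492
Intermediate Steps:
Y(H, y) = -y
(Y(8, 3 + 4) + 19)*41 = (-(3 + 4) + 19)*41 = (-1*7 + 19)*41 = (-7 + 19)*41 = 12*41 = 492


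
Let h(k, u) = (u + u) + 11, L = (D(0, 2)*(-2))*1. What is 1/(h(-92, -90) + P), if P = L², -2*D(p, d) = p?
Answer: -1/169 ≈ -0.0059172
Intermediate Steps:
D(p, d) = -p/2
L = 0 (L = (-½*0*(-2))*1 = (0*(-2))*1 = 0*1 = 0)
P = 0 (P = 0² = 0)
h(k, u) = 11 + 2*u (h(k, u) = 2*u + 11 = 11 + 2*u)
1/(h(-92, -90) + P) = 1/((11 + 2*(-90)) + 0) = 1/((11 - 180) + 0) = 1/(-169 + 0) = 1/(-169) = -1/169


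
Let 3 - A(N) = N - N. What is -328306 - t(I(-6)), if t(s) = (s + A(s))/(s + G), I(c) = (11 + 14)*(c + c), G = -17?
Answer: -104073299/317 ≈ -3.2831e+5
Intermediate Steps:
A(N) = 3 (A(N) = 3 - (N - N) = 3 - 1*0 = 3 + 0 = 3)
I(c) = 50*c (I(c) = 25*(2*c) = 50*c)
t(s) = (3 + s)/(-17 + s) (t(s) = (s + 3)/(s - 17) = (3 + s)/(-17 + s))
-328306 - t(I(-6)) = -328306 - (3 + 50*(-6))/(-17 + 50*(-6)) = -328306 - (3 - 300)/(-17 - 300) = -328306 - (-297)/(-317) = -328306 - (-1)*(-297)/317 = -328306 - 1*297/317 = -328306 - 297/317 = -104073299/317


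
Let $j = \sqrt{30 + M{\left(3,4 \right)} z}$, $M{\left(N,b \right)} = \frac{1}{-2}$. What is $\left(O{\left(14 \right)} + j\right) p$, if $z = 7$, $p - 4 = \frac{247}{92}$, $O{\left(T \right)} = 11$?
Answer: $\frac{6765}{92} + \frac{615 \sqrt{106}}{184} \approx 107.94$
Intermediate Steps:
$M{\left(N,b \right)} = - \frac{1}{2}$
$p = \frac{615}{92}$ ($p = 4 + \frac{247}{92} = \frac{615}{92} \approx 6.6848$)
$j = \frac{\sqrt{106}}{2}$ ($j = \sqrt{30 - \frac{7}{2}} = \sqrt{\frac{53}{2}} = \frac{\sqrt{106}}{2} \approx 5.1478$)
$\left(O{\left(14 \right)} + j\right) p = \left(11 + \frac{\sqrt{106}}{2}\right) \frac{615}{92} = \frac{6765}{92} + \frac{615 \sqrt{106}}{184}$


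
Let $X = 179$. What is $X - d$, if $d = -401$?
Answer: $580$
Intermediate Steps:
$X - d = 179 - -401 = 179 + 401 = 580$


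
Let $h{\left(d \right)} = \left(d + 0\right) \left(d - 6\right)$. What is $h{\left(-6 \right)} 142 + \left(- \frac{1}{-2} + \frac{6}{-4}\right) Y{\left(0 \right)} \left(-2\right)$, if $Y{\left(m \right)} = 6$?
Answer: $10236$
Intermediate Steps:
$h{\left(d \right)} = d \left(-6 + d\right)$
$h{\left(-6 \right)} 142 + \left(- \frac{1}{-2} + \frac{6}{-4}\right) Y{\left(0 \right)} \left(-2\right) = - 6 \left(-6 - 6\right) 142 + \left(- \frac{1}{-2} + \frac{6}{-4}\right) 6 \left(-2\right) = \left(-6\right) \left(-12\right) 142 + \left(\left(-1\right) \left(- \frac{1}{2}\right) + 6 \left(- \frac{1}{4}\right)\right) 6 \left(-2\right) = 72 \cdot 142 + \left(\frac{1}{2} - \frac{3}{2}\right) 6 \left(-2\right) = 10224 + \left(-1\right) 6 \left(-2\right) = 10224 - -12 = 10224 + 12 = 10236$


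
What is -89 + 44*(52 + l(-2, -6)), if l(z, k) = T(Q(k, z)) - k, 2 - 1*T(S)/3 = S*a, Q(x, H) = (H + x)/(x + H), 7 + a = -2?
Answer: 3915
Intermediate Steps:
a = -9 (a = -7 - 2 = -9)
Q(x, H) = 1 (Q(x, H) = (H + x)/(H + x) = 1)
T(S) = 6 + 27*S (T(S) = 6 - 3*S*(-9) = 6 - (-27)*S = 6 + 27*S)
l(z, k) = 33 - k (l(z, k) = (6 + 27*1) - k = (6 + 27) - k = 33 - k)
-89 + 44*(52 + l(-2, -6)) = -89 + 44*(52 + (33 - 1*(-6))) = -89 + 44*(52 + (33 + 6)) = -89 + 44*(52 + 39) = -89 + 44*91 = -89 + 4004 = 3915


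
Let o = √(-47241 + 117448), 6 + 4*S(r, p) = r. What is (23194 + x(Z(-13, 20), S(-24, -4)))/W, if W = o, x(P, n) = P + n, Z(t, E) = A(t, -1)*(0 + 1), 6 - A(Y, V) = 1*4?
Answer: 46377*√70207/140414 ≈ 87.515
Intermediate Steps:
S(r, p) = -3/2 + r/4
A(Y, V) = 2 (A(Y, V) = 6 - 4 = 2)
Z(t, E) = 2 (Z(t, E) = 2*(0 + 1) = 2*1 = 2)
o = √70207 ≈ 264.97
W = √70207 ≈ 264.97
(23194 + x(Z(-13, 20), S(-24, -4)))/W = (23194 + (2 + (-3/2 + (¼)*(-24))))/(√70207) = (23194 + (2 + (-3/2 - 6)))*(√70207/70207) = (23194 + (2 - 15/2))*(√70207/70207) = (23194 - 11/2)*(√70207/70207) = 46377*(√70207/70207)/2 = 46377*√70207/140414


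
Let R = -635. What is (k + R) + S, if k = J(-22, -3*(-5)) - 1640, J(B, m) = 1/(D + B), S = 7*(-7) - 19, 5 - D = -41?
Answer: -56231/24 ≈ -2343.0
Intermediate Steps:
D = 46 (D = 5 - 1*(-41) = 5 + 41 = 46)
S = -68 (S = -49 - 19 = -68)
J(B, m) = 1/(46 + B)
k = -39359/24 (k = 1/(46 - 22) - 1640 = 1/24 - 1640 = -39359/24 ≈ -1640.0)
(k + R) + S = (-39359/24 - 635) - 68 = -54599/24 - 68 = -56231/24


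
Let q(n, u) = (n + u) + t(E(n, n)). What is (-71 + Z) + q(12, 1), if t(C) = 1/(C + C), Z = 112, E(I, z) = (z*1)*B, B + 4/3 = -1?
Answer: 3023/56 ≈ 53.982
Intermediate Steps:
B = -7/3 (B = -4/3 - 1 = -7/3 ≈ -2.3333)
E(I, z) = -7*z/3 (E(I, z) = (z*1)*(-7/3) = z*(-7/3) = -7*z/3)
t(C) = 1/(2*C)
q(n, u) = n + u - 3/(14*n) (q(n, u) = (n + u) + 1/(2*((-7*n/3))) = (n + u) + (-3/(7*n))/2 = (n + u) - 3/(14*n) = n + u - 3/(14*n))
(-71 + Z) + q(12, 1) = (-71 + 112) + (12 + 1 - 3/14/12) = 41 + (12 + 1 - 3/14*1/12) = 41 + (12 + 1 - 1/56) = 41 + 727/56 = 3023/56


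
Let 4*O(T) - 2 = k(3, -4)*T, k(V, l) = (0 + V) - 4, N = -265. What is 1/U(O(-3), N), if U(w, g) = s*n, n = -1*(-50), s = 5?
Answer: 1/250 ≈ 0.0040000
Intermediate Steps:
k(V, l) = -4 + V (k(V, l) = V - 4 = -4 + V)
n = 50
O(T) = ½ - T/4 (O(T) = ½ + ((-4 + 3)*T)/4 = ½ + (-T)/4 = ½ - T/4)
U(w, g) = 250 (U(w, g) = 5*50 = 250)
1/U(O(-3), N) = 1/250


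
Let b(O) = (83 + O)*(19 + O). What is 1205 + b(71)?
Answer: 15065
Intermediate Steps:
b(O) = (19 + O)*(83 + O)
1205 + b(71) = 1205 + (1577 + 71² + 102*71) = 1205 + (1577 + 5041 + 7242) = 1205 + 13860 = 15065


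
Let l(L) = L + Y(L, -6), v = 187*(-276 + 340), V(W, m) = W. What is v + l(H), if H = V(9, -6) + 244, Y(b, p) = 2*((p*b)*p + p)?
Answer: 30425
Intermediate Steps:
Y(b, p) = 2*p + 2*b*p² (Y(b, p) = 2*((b*p)*p + p) = 2*(b*p² + p) = 2*(p + b*p²) = 2*p + 2*b*p²)
H = 253 (H = 9 + 244 = 253)
v = 11968 (v = 187*64 = 11968)
l(L) = -12 + 73*L (l(L) = L + 2*(-6)*(1 + L*(-6)) = L + 2*(-6)*(1 - 6*L) = L + (-12 + 72*L) = -12 + 73*L)
v + l(H) = 11968 + (-12 + 73*253) = 11968 + (-12 + 18469) = 11968 + 18457 = 30425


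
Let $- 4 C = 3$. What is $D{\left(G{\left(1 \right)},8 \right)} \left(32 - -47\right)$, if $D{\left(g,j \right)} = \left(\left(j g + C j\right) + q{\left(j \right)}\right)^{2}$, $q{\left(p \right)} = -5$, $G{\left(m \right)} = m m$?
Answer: $711$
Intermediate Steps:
$G{\left(m \right)} = m^{2}$
$C = - \frac{3}{4}$ ($C = \left(- \frac{1}{4}\right) 3 = - \frac{3}{4} \approx -0.75$)
$D{\left(g,j \right)} = \left(-5 - \frac{3 j}{4} + g j\right)^{2}$ ($D{\left(g,j \right)} = \left(\left(j g - \frac{3 j}{4}\right) - 5\right)^{2} = \left(\left(g j - \frac{3 j}{4}\right) - 5\right)^{2} = \left(\left(- \frac{3 j}{4} + g j\right) - 5\right)^{2} = \left(-5 - \frac{3 j}{4} + g j\right)^{2}$)
$D{\left(G{\left(1 \right)},8 \right)} \left(32 - -47\right) = \frac{\left(20 + 3 \cdot 8 - 4 \cdot 1^{2} \cdot 8\right)^{2}}{16} \left(32 - -47\right) = \frac{\left(20 + 24 - 4 \cdot 8\right)^{2}}{16} \left(32 + 47\right) = \frac{\left(20 + 24 - 32\right)^{2}}{16} \cdot 79 = \frac{12^{2}}{16} \cdot 79 = \frac{1}{16} \cdot 144 \cdot 79 = 9 \cdot 79 = 711$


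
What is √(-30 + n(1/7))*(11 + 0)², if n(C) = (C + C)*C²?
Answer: 484*I*√4501/49 ≈ 662.68*I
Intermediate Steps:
n(C) = 2*C³ (n(C) = (2*C)*C² = 2*C³)
√(-30 + n(1/7))*(11 + 0)² = √(-30 + 2*(1/7)³)*(11 + 0)² = √(-30 + 2*(⅐)³)*11² = √(-30 + 2*(1/343))*121 = √(-30 + 2/343)*121 = √(-10288/343)*121 = (4*I*√4501/49)*121 = 484*I*√4501/49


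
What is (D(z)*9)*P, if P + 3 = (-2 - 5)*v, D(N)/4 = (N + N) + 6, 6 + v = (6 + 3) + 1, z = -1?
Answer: -4464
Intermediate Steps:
v = 4 (v = -6 + ((6 + 3) + 1) = -6 + (9 + 1) = -6 + 10 = 4)
D(N) = 24 + 8*N (D(N) = 4*((N + N) + 6) = 4*(2*N + 6) = 4*(6 + 2*N) = 24 + 8*N)
P = -31 (P = -3 + (-2 - 5)*4 = -3 - 7*4 = -3 - 28 = -31)
(D(z)*9)*P = ((24 + 8*(-1))*9)*(-31) = ((24 - 8)*9)*(-31) = (16*9)*(-31) = 144*(-31) = -4464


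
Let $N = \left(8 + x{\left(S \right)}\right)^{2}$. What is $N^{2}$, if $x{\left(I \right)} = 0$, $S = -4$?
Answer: $4096$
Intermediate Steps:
$N = 64$ ($N = \left(8 + 0\right)^{2} = 8^{2} = 64$)
$N^{2} = 64^{2} = 4096$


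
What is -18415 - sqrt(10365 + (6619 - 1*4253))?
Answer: -18415 - sqrt(12731) ≈ -18528.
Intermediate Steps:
-18415 - sqrt(10365 + (6619 - 1*4253)) = -18415 - sqrt(10365 + (6619 - 4253)) = -18415 - sqrt(10365 + 2366) = -18415 - sqrt(12731)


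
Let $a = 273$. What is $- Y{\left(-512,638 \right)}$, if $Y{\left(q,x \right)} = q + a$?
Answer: $239$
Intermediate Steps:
$Y{\left(q,x \right)} = 273 + q$ ($Y{\left(q,x \right)} = q + 273 = 273 + q$)
$- Y{\left(-512,638 \right)} = - (273 - 512) = \left(-1\right) \left(-239\right) = 239$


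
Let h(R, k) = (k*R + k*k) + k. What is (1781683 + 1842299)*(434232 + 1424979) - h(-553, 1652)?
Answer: 6737745381002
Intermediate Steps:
h(R, k) = k + k**2 + R*k (h(R, k) = (R*k + k**2) + k = (k**2 + R*k) + k = k + k**2 + R*k)
(1781683 + 1842299)*(434232 + 1424979) - h(-553, 1652) = (1781683 + 1842299)*(434232 + 1424979) - 1652*(1 - 553 + 1652) = 3623982*1859211 - 1652*1100 = 6737747198202 - 1*1817200 = 6737747198202 - 1817200 = 6737745381002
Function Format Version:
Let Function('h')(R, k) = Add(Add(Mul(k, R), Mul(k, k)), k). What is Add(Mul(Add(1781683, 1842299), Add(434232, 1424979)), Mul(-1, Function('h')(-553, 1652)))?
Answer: 6737745381002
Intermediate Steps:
Function('h')(R, k) = Add(k, Pow(k, 2), Mul(R, k)) (Function('h')(R, k) = Add(Add(Mul(R, k), Pow(k, 2)), k) = Add(Add(Pow(k, 2), Mul(R, k)), k) = Add(k, Pow(k, 2), Mul(R, k)))
Add(Mul(Add(1781683, 1842299), Add(434232, 1424979)), Mul(-1, Function('h')(-553, 1652))) = Add(Mul(Add(1781683, 1842299), Add(434232, 1424979)), Mul(-1, Mul(1652, Add(1, -553, 1652)))) = Add(Mul(3623982, 1859211), Mul(-1, Mul(1652, 1100))) = Add(6737747198202, Mul(-1, 1817200)) = Add(6737747198202, -1817200) = 6737745381002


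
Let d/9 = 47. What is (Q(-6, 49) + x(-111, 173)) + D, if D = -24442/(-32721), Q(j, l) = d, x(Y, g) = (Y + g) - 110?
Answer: 12294817/32721 ≈ 375.75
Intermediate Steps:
x(Y, g) = -110 + Y + g
d = 423 (d = 9*47 = 423)
Q(j, l) = 423
D = 24442/32721 (D = -24442*(-1/32721) = 24442/32721 ≈ 0.74698)
(Q(-6, 49) + x(-111, 173)) + D = (423 + (-110 - 111 + 173)) + 24442/32721 = (423 - 48) + 24442/32721 = 375 + 24442/32721 = 12294817/32721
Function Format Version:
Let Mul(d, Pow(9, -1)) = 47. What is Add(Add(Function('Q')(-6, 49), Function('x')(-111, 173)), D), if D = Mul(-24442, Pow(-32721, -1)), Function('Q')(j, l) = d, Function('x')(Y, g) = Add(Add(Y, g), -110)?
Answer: Rational(12294817, 32721) ≈ 375.75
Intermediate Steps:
Function('x')(Y, g) = Add(-110, Y, g)
d = 423 (d = Mul(9, 47) = 423)
Function('Q')(j, l) = 423
D = Rational(24442, 32721) (D = Mul(-24442, Rational(-1, 32721)) = Rational(24442, 32721) ≈ 0.74698)
Add(Add(Function('Q')(-6, 49), Function('x')(-111, 173)), D) = Add(Add(423, Add(-110, -111, 173)), Rational(24442, 32721)) = Add(Add(423, -48), Rational(24442, 32721)) = Add(375, Rational(24442, 32721)) = Rational(12294817, 32721)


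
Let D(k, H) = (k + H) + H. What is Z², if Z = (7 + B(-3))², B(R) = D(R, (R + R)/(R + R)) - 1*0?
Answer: 1296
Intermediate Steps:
D(k, H) = k + 2*H (D(k, H) = (H + k) + H = k + 2*H)
B(R) = 2 + R (B(R) = (R + 2*((R + R)/(R + R))) - 1*0 = (R + 2*((2*R)/((2*R)))) + 0 = (R + 2*((2*R)*(1/(2*R)))) + 0 = (R + 2*1) + 0 = (R + 2) + 0 = (2 + R) + 0 = 2 + R)
Z = 36 (Z = (7 + (2 - 3))² = (7 - 1)² = 6² = 36)
Z² = 36² = 1296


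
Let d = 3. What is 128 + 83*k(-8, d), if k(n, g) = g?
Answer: 377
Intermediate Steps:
128 + 83*k(-8, d) = 128 + 83*3 = 128 + 249 = 377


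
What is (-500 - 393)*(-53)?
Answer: 47329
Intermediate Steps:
(-500 - 393)*(-53) = -893*(-53) = 47329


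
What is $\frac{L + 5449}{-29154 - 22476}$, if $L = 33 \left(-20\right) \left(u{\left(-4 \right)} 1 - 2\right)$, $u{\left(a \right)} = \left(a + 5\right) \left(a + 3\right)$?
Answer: $- \frac{7429}{51630} \approx -0.14389$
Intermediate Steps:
$u{\left(a \right)} = \left(3 + a\right) \left(5 + a\right)$ ($u{\left(a \right)} = \left(5 + a\right) \left(3 + a\right) = \left(3 + a\right) \left(5 + a\right)$)
$L = 1980$ ($L = 33 \left(-20\right) \left(\left(15 + \left(-4\right)^{2} + 8 \left(-4\right)\right) 1 - 2\right) = - 660 \left(\left(15 + 16 - 32\right) 1 - 2\right) = - 660 \left(\left(-1\right) 1 - 2\right) = - 660 \left(-1 - 2\right) = \left(-660\right) \left(-3\right) = 1980$)
$\frac{L + 5449}{-29154 - 22476} = \frac{1980 + 5449}{-29154 - 22476} = \frac{7429}{-51630} = 7429 \left(- \frac{1}{51630}\right) = - \frac{7429}{51630}$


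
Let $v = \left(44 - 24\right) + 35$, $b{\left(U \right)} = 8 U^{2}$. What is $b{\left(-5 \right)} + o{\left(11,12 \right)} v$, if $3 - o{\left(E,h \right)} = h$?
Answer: $-295$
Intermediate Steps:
$o{\left(E,h \right)} = 3 - h$
$v = 55$ ($v = 20 + 35 = 55$)
$b{\left(-5 \right)} + o{\left(11,12 \right)} v = 8 \left(-5\right)^{2} + \left(3 - 12\right) 55 = 8 \cdot 25 + \left(3 - 12\right) 55 = 200 - 495 = -295$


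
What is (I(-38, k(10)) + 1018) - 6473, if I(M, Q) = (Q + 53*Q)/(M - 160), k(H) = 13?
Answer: -60044/11 ≈ -5458.5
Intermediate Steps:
I(M, Q) = 54*Q/(-160 + M) (I(M, Q) = (54*Q)/(-160 + M) = 54*Q/(-160 + M))
(I(-38, k(10)) + 1018) - 6473 = (54*13/(-160 - 38) + 1018) - 6473 = (54*13/(-198) + 1018) - 6473 = (54*13*(-1/198) + 1018) - 6473 = (-39/11 + 1018) - 6473 = 11159/11 - 6473 = -60044/11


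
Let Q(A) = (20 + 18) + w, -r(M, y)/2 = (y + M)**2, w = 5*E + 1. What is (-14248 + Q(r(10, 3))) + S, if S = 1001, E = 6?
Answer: -13178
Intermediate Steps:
w = 31 (w = 5*6 + 1 = 30 + 1 = 31)
r(M, y) = -2*(M + y)**2 (r(M, y) = -2*(y + M)**2 = -2*(M + y)**2)
Q(A) = 69 (Q(A) = (20 + 18) + 31 = 38 + 31 = 69)
(-14248 + Q(r(10, 3))) + S = (-14248 + 69) + 1001 = -14179 + 1001 = -13178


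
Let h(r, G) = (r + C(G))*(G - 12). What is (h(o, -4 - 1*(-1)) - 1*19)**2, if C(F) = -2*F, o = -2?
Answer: 6241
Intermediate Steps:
h(r, G) = (-12 + G)*(r - 2*G) (h(r, G) = (r - 2*G)*(G - 12) = (r - 2*G)*(-12 + G) = (-12 + G)*(r - 2*G))
(h(o, -4 - 1*(-1)) - 1*19)**2 = ((-12*(-2) - 2*(-4 - 1*(-1))**2 + 24*(-4 - 1*(-1)) + (-4 - 1*(-1))*(-2)) - 1*19)**2 = ((24 - 2*(-4 + 1)**2 + 24*(-4 + 1) + (-4 + 1)*(-2)) - 19)**2 = ((24 - 2*(-3)**2 + 24*(-3) - 3*(-2)) - 19)**2 = ((24 - 2*9 - 72 + 6) - 19)**2 = ((24 - 18 - 72 + 6) - 19)**2 = (-60 - 19)**2 = (-79)**2 = 6241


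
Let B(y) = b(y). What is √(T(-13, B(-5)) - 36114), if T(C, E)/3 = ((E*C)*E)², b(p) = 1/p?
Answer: 43*I*√12207/25 ≈ 190.03*I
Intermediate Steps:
B(y) = 1/y
T(C, E) = 3*C²*E⁴ (T(C, E) = 3*((E*C)*E)² = 3*((C*E)*E)² = 3*(C*E²)² = 3*(C²*E⁴) = 3*C²*E⁴)
√(T(-13, B(-5)) - 36114) = √(3*(-13)²*(1/(-5))⁴ - 36114) = √(3*169*(-⅕)⁴ - 36114) = √(3*169*(1/625) - 36114) = √(507/625 - 36114) = √(-22570743/625) = 43*I*√12207/25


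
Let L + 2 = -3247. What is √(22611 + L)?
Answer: √19362 ≈ 139.15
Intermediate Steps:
L = -3249 (L = -2 - 3247 = -3249)
√(22611 + L) = √(22611 - 3249) = √19362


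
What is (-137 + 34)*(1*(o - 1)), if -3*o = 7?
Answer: 1030/3 ≈ 343.33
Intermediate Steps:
o = -7/3 (o = -1/3*7 = -7/3 ≈ -2.3333)
(-137 + 34)*(1*(o - 1)) = (-137 + 34)*(1*(-7/3 - 1)) = -103*(-10)/3 = -103*(-10/3) = 1030/3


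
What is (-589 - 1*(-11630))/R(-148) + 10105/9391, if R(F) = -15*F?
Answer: 126119131/20848020 ≈ 6.0495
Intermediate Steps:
(-589 - 1*(-11630))/R(-148) + 10105/9391 = (-589 - 1*(-11630))/((-15*(-148))) + 10105/9391 = (-589 + 11630)/2220 + 10105*(1/9391) = 11041*(1/2220) + 10105/9391 = 11041/2220 + 10105/9391 = 126119131/20848020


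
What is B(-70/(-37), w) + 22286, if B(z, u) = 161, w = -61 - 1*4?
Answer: 22447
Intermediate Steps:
w = -65 (w = -61 - 4 = -65)
B(-70/(-37), w) + 22286 = 161 + 22286 = 22447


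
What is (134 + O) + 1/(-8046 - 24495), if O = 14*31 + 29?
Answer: 19426976/32541 ≈ 597.00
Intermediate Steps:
O = 463 (O = 434 + 29 = 463)
(134 + O) + 1/(-8046 - 24495) = (134 + 463) + 1/(-8046 - 24495) = 597 + 1/(-32541) = 597 - 1/32541 = 19426976/32541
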